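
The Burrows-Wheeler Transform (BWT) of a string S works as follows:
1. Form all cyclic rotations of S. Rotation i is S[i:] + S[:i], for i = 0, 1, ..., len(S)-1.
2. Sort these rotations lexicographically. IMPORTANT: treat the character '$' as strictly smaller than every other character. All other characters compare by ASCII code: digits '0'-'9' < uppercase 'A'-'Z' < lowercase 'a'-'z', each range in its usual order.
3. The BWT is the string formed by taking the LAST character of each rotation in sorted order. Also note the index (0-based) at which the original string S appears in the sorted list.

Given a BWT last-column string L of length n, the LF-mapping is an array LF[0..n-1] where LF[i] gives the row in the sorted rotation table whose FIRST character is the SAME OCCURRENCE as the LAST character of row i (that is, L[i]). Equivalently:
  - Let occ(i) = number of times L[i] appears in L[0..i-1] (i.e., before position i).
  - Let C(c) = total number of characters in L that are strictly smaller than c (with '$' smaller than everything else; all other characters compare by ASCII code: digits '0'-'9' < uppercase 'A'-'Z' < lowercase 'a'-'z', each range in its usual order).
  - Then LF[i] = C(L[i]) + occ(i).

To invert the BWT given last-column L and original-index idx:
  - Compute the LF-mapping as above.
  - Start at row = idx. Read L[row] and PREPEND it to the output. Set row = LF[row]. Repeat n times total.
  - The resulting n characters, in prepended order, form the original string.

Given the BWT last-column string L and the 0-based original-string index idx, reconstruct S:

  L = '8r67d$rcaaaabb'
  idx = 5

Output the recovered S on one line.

LF mapping: 3 12 1 2 11 0 13 10 4 5 6 7 8 9
Walk LF starting at row 5, prepending L[row]:
  step 1: row=5, L[5]='$', prepend. Next row=LF[5]=0
  step 2: row=0, L[0]='8', prepend. Next row=LF[0]=3
  step 3: row=3, L[3]='7', prepend. Next row=LF[3]=2
  step 4: row=2, L[2]='6', prepend. Next row=LF[2]=1
  step 5: row=1, L[1]='r', prepend. Next row=LF[1]=12
  step 6: row=12, L[12]='b', prepend. Next row=LF[12]=8
  step 7: row=8, L[8]='a', prepend. Next row=LF[8]=4
  step 8: row=4, L[4]='d', prepend. Next row=LF[4]=11
  step 9: row=11, L[11]='a', prepend. Next row=LF[11]=7
  step 10: row=7, L[7]='c', prepend. Next row=LF[7]=10
  step 11: row=10, L[10]='a', prepend. Next row=LF[10]=6
  step 12: row=6, L[6]='r', prepend. Next row=LF[6]=13
  step 13: row=13, L[13]='b', prepend. Next row=LF[13]=9
  step 14: row=9, L[9]='a', prepend. Next row=LF[9]=5
Reversed output: abracadabr678$

Answer: abracadabr678$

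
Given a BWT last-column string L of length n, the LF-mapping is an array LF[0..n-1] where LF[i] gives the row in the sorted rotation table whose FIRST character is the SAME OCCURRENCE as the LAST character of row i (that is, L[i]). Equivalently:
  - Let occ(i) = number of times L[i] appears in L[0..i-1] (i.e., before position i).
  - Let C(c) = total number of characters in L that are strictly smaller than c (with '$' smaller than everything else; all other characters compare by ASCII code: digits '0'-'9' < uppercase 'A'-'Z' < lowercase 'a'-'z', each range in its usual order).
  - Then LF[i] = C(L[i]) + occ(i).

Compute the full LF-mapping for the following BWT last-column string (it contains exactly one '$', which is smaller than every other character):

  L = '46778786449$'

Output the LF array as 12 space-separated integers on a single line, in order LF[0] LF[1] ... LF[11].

Char counts: '$':1, '4':3, '6':2, '7':3, '8':2, '9':1
C (first-col start): C('$')=0, C('4')=1, C('6')=4, C('7')=6, C('8')=9, C('9')=11
L[0]='4': occ=0, LF[0]=C('4')+0=1+0=1
L[1]='6': occ=0, LF[1]=C('6')+0=4+0=4
L[2]='7': occ=0, LF[2]=C('7')+0=6+0=6
L[3]='7': occ=1, LF[3]=C('7')+1=6+1=7
L[4]='8': occ=0, LF[4]=C('8')+0=9+0=9
L[5]='7': occ=2, LF[5]=C('7')+2=6+2=8
L[6]='8': occ=1, LF[6]=C('8')+1=9+1=10
L[7]='6': occ=1, LF[7]=C('6')+1=4+1=5
L[8]='4': occ=1, LF[8]=C('4')+1=1+1=2
L[9]='4': occ=2, LF[9]=C('4')+2=1+2=3
L[10]='9': occ=0, LF[10]=C('9')+0=11+0=11
L[11]='$': occ=0, LF[11]=C('$')+0=0+0=0

Answer: 1 4 6 7 9 8 10 5 2 3 11 0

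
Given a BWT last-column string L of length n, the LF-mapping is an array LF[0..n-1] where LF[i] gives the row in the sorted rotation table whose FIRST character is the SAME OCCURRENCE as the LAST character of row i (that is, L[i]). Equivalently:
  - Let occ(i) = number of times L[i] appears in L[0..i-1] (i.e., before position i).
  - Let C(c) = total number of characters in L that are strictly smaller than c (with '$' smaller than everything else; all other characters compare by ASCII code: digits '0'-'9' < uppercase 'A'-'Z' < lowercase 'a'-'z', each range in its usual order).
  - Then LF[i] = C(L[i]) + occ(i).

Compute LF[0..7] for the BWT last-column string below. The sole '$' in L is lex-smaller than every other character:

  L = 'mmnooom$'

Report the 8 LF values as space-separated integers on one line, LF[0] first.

Char counts: '$':1, 'm':3, 'n':1, 'o':3
C (first-col start): C('$')=0, C('m')=1, C('n')=4, C('o')=5
L[0]='m': occ=0, LF[0]=C('m')+0=1+0=1
L[1]='m': occ=1, LF[1]=C('m')+1=1+1=2
L[2]='n': occ=0, LF[2]=C('n')+0=4+0=4
L[3]='o': occ=0, LF[3]=C('o')+0=5+0=5
L[4]='o': occ=1, LF[4]=C('o')+1=5+1=6
L[5]='o': occ=2, LF[5]=C('o')+2=5+2=7
L[6]='m': occ=2, LF[6]=C('m')+2=1+2=3
L[7]='$': occ=0, LF[7]=C('$')+0=0+0=0

Answer: 1 2 4 5 6 7 3 0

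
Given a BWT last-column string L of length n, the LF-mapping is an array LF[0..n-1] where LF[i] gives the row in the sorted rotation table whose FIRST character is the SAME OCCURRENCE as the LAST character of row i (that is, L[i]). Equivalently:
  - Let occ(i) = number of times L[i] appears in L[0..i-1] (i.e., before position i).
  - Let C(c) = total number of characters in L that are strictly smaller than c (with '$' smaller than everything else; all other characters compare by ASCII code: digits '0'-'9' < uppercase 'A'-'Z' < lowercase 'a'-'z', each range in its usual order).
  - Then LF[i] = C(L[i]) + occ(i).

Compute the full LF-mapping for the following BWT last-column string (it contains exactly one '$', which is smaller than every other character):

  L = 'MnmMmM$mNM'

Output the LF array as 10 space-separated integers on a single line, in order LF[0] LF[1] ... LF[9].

Answer: 1 9 6 2 7 3 0 8 5 4

Derivation:
Char counts: '$':1, 'M':4, 'N':1, 'm':3, 'n':1
C (first-col start): C('$')=0, C('M')=1, C('N')=5, C('m')=6, C('n')=9
L[0]='M': occ=0, LF[0]=C('M')+0=1+0=1
L[1]='n': occ=0, LF[1]=C('n')+0=9+0=9
L[2]='m': occ=0, LF[2]=C('m')+0=6+0=6
L[3]='M': occ=1, LF[3]=C('M')+1=1+1=2
L[4]='m': occ=1, LF[4]=C('m')+1=6+1=7
L[5]='M': occ=2, LF[5]=C('M')+2=1+2=3
L[6]='$': occ=0, LF[6]=C('$')+0=0+0=0
L[7]='m': occ=2, LF[7]=C('m')+2=6+2=8
L[8]='N': occ=0, LF[8]=C('N')+0=5+0=5
L[9]='M': occ=3, LF[9]=C('M')+3=1+3=4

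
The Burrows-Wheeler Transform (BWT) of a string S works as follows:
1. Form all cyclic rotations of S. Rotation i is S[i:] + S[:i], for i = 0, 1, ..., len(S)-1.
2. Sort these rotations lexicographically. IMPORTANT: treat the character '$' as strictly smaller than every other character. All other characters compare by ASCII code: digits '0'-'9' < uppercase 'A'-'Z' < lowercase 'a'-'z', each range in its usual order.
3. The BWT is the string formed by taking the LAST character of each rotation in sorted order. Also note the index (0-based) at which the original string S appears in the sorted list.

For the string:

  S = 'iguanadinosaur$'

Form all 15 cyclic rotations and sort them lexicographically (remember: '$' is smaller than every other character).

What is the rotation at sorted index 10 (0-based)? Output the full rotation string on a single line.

All 15 rotations (rotation i = S[i:]+S[:i]):
  rot[0] = iguanadinosaur$
  rot[1] = guanadinosaur$i
  rot[2] = uanadinosaur$ig
  rot[3] = anadinosaur$igu
  rot[4] = nadinosaur$igua
  rot[5] = adinosaur$iguan
  rot[6] = dinosaur$iguana
  rot[7] = inosaur$iguanad
  rot[8] = nosaur$iguanadi
  rot[9] = osaur$iguanadin
  rot[10] = saur$iguanadino
  rot[11] = aur$iguanadinos
  rot[12] = ur$iguanadinosa
  rot[13] = r$iguanadinosau
  rot[14] = $iguanadinosaur
Sorted (with $ < everything):
  sorted[0] = $iguanadinosaur
  sorted[1] = adinosaur$iguan
  sorted[2] = anadinosaur$igu
  sorted[3] = aur$iguanadinos
  sorted[4] = dinosaur$iguana
  sorted[5] = guanadinosaur$i
  sorted[6] = iguanadinosaur$
  sorted[7] = inosaur$iguanad
  sorted[8] = nadinosaur$igua
  sorted[9] = nosaur$iguanadi
  sorted[10] = osaur$iguanadin
  sorted[11] = r$iguanadinosau
  sorted[12] = saur$iguanadino
  sorted[13] = uanadinosaur$ig
  sorted[14] = ur$iguanadinosa
sorted[10] = osaur$iguanadin

Answer: osaur$iguanadin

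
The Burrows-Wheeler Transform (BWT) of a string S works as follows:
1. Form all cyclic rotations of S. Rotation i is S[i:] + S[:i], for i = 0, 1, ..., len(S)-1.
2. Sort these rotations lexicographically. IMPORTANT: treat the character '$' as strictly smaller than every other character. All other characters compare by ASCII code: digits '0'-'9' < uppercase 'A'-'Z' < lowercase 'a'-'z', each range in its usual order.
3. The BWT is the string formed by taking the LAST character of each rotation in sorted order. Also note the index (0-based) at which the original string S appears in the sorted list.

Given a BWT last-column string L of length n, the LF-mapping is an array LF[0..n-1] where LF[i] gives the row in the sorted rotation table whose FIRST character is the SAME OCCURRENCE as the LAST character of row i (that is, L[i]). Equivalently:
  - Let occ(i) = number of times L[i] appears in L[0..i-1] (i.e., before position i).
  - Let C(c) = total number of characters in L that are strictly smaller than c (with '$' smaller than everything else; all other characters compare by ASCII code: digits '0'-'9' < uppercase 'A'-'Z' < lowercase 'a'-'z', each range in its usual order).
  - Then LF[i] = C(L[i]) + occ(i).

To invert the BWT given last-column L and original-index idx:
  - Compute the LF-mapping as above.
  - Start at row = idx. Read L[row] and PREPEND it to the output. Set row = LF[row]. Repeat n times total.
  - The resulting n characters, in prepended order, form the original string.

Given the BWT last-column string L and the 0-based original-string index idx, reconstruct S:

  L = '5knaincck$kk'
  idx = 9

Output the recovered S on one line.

LF mapping: 1 6 10 2 5 11 3 4 7 0 8 9
Walk LF starting at row 9, prepending L[row]:
  step 1: row=9, L[9]='$', prepend. Next row=LF[9]=0
  step 2: row=0, L[0]='5', prepend. Next row=LF[0]=1
  step 3: row=1, L[1]='k', prepend. Next row=LF[1]=6
  step 4: row=6, L[6]='c', prepend. Next row=LF[6]=3
  step 5: row=3, L[3]='a', prepend. Next row=LF[3]=2
  step 6: row=2, L[2]='n', prepend. Next row=LF[2]=10
  step 7: row=10, L[10]='k', prepend. Next row=LF[10]=8
  step 8: row=8, L[8]='k', prepend. Next row=LF[8]=7
  step 9: row=7, L[7]='c', prepend. Next row=LF[7]=4
  step 10: row=4, L[4]='i', prepend. Next row=LF[4]=5
  step 11: row=5, L[5]='n', prepend. Next row=LF[5]=11
  step 12: row=11, L[11]='k', prepend. Next row=LF[11]=9
Reversed output: knickknack5$

Answer: knickknack5$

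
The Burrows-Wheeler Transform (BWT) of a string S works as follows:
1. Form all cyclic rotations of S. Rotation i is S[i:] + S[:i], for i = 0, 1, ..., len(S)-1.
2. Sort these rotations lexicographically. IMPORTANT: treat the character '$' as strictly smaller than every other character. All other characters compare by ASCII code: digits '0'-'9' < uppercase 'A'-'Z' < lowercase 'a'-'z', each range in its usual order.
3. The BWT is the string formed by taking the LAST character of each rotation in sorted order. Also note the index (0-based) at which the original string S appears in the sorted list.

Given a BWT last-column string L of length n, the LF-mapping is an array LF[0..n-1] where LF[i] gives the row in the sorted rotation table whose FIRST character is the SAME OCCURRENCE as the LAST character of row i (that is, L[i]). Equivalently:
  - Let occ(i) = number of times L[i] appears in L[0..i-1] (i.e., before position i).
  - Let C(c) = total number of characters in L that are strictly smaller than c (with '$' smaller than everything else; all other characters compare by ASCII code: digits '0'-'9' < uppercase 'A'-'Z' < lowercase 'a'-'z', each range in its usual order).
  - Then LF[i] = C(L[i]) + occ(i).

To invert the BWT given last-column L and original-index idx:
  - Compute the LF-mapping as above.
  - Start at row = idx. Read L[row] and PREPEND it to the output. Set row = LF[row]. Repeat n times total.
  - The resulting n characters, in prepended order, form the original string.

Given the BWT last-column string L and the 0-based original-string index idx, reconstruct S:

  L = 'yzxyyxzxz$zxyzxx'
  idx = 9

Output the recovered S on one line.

LF mapping: 7 11 1 8 9 2 12 3 13 0 14 4 10 15 5 6
Walk LF starting at row 9, prepending L[row]:
  step 1: row=9, L[9]='$', prepend. Next row=LF[9]=0
  step 2: row=0, L[0]='y', prepend. Next row=LF[0]=7
  step 3: row=7, L[7]='x', prepend. Next row=LF[7]=3
  step 4: row=3, L[3]='y', prepend. Next row=LF[3]=8
  step 5: row=8, L[8]='z', prepend. Next row=LF[8]=13
  step 6: row=13, L[13]='z', prepend. Next row=LF[13]=15
  step 7: row=15, L[15]='x', prepend. Next row=LF[15]=6
  step 8: row=6, L[6]='z', prepend. Next row=LF[6]=12
  step 9: row=12, L[12]='y', prepend. Next row=LF[12]=10
  step 10: row=10, L[10]='z', prepend. Next row=LF[10]=14
  step 11: row=14, L[14]='x', prepend. Next row=LF[14]=5
  step 12: row=5, L[5]='x', prepend. Next row=LF[5]=2
  step 13: row=2, L[2]='x', prepend. Next row=LF[2]=1
  step 14: row=1, L[1]='z', prepend. Next row=LF[1]=11
  step 15: row=11, L[11]='x', prepend. Next row=LF[11]=4
  step 16: row=4, L[4]='y', prepend. Next row=LF[4]=9
Reversed output: yxzxxxzyzxzzyxy$

Answer: yxzxxxzyzxzzyxy$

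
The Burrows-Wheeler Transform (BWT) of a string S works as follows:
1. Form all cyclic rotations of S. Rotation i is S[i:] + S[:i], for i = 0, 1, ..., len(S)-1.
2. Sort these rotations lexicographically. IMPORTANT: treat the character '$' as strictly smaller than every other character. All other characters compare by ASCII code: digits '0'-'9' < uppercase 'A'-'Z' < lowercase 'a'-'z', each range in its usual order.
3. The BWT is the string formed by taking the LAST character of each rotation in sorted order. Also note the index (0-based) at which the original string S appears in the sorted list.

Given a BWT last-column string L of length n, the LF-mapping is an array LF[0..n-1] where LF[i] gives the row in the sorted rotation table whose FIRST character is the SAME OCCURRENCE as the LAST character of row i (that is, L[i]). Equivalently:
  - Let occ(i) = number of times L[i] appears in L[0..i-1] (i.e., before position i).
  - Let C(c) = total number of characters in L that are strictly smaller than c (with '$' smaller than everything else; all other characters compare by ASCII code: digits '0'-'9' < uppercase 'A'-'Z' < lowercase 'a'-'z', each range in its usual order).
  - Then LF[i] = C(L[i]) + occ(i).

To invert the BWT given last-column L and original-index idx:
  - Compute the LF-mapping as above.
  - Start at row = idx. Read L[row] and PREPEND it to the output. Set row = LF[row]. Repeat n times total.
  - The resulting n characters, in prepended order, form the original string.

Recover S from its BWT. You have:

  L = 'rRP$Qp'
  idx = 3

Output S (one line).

LF mapping: 5 3 1 0 2 4
Walk LF starting at row 3, prepending L[row]:
  step 1: row=3, L[3]='$', prepend. Next row=LF[3]=0
  step 2: row=0, L[0]='r', prepend. Next row=LF[0]=5
  step 3: row=5, L[5]='p', prepend. Next row=LF[5]=4
  step 4: row=4, L[4]='Q', prepend. Next row=LF[4]=2
  step 5: row=2, L[2]='P', prepend. Next row=LF[2]=1
  step 6: row=1, L[1]='R', prepend. Next row=LF[1]=3
Reversed output: RPQpr$

Answer: RPQpr$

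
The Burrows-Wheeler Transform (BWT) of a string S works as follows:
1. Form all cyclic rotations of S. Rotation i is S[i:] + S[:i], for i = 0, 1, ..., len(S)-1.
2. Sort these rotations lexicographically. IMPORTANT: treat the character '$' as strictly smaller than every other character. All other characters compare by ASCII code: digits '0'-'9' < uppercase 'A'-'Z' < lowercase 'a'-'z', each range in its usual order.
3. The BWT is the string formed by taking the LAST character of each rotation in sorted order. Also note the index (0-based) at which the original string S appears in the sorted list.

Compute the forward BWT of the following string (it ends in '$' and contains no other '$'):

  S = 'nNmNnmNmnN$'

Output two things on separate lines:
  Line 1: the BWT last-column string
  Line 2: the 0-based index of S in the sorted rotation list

All 11 rotations (rotation i = S[i:]+S[:i]):
  rot[0] = nNmNnmNmnN$
  rot[1] = NmNnmNmnN$n
  rot[2] = mNnmNmnN$nN
  rot[3] = NnmNmnN$nNm
  rot[4] = nmNmnN$nNmN
  rot[5] = mNmnN$nNmNn
  rot[6] = NmnN$nNmNnm
  rot[7] = mnN$nNmNnmN
  rot[8] = nN$nNmNnmNm
  rot[9] = N$nNmNnmNmn
  rot[10] = $nNmNnmNmnN
Sorted (with $ < everything):
  sorted[0] = $nNmNnmNmnN  (last char: 'N')
  sorted[1] = N$nNmNnmNmn  (last char: 'n')
  sorted[2] = NmNnmNmnN$n  (last char: 'n')
  sorted[3] = NmnN$nNmNnm  (last char: 'm')
  sorted[4] = NnmNmnN$nNm  (last char: 'm')
  sorted[5] = mNmnN$nNmNn  (last char: 'n')
  sorted[6] = mNnmNmnN$nN  (last char: 'N')
  sorted[7] = mnN$nNmNnmN  (last char: 'N')
  sorted[8] = nN$nNmNnmNm  (last char: 'm')
  sorted[9] = nNmNnmNmnN$  (last char: '$')
  sorted[10] = nmNmnN$nNmN  (last char: 'N')
Last column: NnnmmnNNm$N
Original string S is at sorted index 9

Answer: NnnmmnNNm$N
9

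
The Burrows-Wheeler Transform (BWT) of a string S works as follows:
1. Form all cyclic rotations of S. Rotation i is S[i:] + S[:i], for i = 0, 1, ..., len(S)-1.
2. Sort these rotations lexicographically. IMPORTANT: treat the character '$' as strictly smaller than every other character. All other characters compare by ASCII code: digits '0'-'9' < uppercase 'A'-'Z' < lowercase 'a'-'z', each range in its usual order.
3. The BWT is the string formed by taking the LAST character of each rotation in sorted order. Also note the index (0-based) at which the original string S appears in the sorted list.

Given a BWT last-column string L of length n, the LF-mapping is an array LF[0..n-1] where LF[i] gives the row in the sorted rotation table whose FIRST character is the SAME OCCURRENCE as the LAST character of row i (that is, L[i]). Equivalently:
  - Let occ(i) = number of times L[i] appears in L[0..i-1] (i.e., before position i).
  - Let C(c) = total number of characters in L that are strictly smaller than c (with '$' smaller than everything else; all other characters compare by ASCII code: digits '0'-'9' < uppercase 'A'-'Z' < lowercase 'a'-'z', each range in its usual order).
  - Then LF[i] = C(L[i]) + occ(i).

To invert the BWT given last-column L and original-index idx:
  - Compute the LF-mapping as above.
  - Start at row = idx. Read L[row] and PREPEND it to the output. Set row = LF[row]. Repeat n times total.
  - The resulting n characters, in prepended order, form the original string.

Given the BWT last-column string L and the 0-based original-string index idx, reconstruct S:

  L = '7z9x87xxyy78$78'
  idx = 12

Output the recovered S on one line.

Answer: y9787yx7x8x8z7$

Derivation:
LF mapping: 1 14 8 9 5 2 10 11 12 13 3 6 0 4 7
Walk LF starting at row 12, prepending L[row]:
  step 1: row=12, L[12]='$', prepend. Next row=LF[12]=0
  step 2: row=0, L[0]='7', prepend. Next row=LF[0]=1
  step 3: row=1, L[1]='z', prepend. Next row=LF[1]=14
  step 4: row=14, L[14]='8', prepend. Next row=LF[14]=7
  step 5: row=7, L[7]='x', prepend. Next row=LF[7]=11
  step 6: row=11, L[11]='8', prepend. Next row=LF[11]=6
  step 7: row=6, L[6]='x', prepend. Next row=LF[6]=10
  step 8: row=10, L[10]='7', prepend. Next row=LF[10]=3
  step 9: row=3, L[3]='x', prepend. Next row=LF[3]=9
  step 10: row=9, L[9]='y', prepend. Next row=LF[9]=13
  step 11: row=13, L[13]='7', prepend. Next row=LF[13]=4
  step 12: row=4, L[4]='8', prepend. Next row=LF[4]=5
  step 13: row=5, L[5]='7', prepend. Next row=LF[5]=2
  step 14: row=2, L[2]='9', prepend. Next row=LF[2]=8
  step 15: row=8, L[8]='y', prepend. Next row=LF[8]=12
Reversed output: y9787yx7x8x8z7$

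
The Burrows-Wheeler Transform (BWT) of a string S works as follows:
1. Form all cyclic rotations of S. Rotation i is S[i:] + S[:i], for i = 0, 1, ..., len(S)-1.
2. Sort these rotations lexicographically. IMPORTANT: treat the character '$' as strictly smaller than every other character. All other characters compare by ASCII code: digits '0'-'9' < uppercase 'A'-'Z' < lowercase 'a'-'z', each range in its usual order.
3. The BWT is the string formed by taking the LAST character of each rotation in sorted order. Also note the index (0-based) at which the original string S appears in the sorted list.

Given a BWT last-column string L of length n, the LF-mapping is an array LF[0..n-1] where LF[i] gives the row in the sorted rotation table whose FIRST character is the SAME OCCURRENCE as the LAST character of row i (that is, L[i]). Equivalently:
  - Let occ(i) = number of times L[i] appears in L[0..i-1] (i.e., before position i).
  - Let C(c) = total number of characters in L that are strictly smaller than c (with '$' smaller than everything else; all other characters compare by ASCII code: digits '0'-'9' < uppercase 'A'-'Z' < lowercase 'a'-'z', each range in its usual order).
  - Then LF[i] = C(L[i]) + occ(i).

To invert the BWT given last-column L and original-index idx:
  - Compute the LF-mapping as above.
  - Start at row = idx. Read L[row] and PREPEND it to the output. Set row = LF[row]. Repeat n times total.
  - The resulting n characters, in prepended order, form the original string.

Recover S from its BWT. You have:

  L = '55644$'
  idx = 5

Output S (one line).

Answer: 64545$

Derivation:
LF mapping: 3 4 5 1 2 0
Walk LF starting at row 5, prepending L[row]:
  step 1: row=5, L[5]='$', prepend. Next row=LF[5]=0
  step 2: row=0, L[0]='5', prepend. Next row=LF[0]=3
  step 3: row=3, L[3]='4', prepend. Next row=LF[3]=1
  step 4: row=1, L[1]='5', prepend. Next row=LF[1]=4
  step 5: row=4, L[4]='4', prepend. Next row=LF[4]=2
  step 6: row=2, L[2]='6', prepend. Next row=LF[2]=5
Reversed output: 64545$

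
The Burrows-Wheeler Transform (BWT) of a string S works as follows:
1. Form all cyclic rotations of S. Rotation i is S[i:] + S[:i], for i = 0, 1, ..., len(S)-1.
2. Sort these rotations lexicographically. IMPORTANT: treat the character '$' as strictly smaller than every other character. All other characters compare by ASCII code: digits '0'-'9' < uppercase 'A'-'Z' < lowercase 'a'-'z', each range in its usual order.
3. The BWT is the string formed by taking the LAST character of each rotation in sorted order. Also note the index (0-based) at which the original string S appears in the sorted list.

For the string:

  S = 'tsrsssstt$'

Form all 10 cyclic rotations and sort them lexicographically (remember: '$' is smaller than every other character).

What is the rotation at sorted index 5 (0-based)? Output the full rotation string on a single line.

All 10 rotations (rotation i = S[i:]+S[:i]):
  rot[0] = tsrsssstt$
  rot[1] = srsssstt$t
  rot[2] = rsssstt$ts
  rot[3] = sssstt$tsr
  rot[4] = ssstt$tsrs
  rot[5] = sstt$tsrss
  rot[6] = stt$tsrsss
  rot[7] = tt$tsrssss
  rot[8] = t$tsrsssst
  rot[9] = $tsrsssstt
Sorted (with $ < everything):
  sorted[0] = $tsrsssstt
  sorted[1] = rsssstt$ts
  sorted[2] = srsssstt$t
  sorted[3] = sssstt$tsr
  sorted[4] = ssstt$tsrs
  sorted[5] = sstt$tsrss
  sorted[6] = stt$tsrsss
  sorted[7] = t$tsrsssst
  sorted[8] = tsrsssstt$
  sorted[9] = tt$tsrssss
sorted[5] = sstt$tsrss

Answer: sstt$tsrss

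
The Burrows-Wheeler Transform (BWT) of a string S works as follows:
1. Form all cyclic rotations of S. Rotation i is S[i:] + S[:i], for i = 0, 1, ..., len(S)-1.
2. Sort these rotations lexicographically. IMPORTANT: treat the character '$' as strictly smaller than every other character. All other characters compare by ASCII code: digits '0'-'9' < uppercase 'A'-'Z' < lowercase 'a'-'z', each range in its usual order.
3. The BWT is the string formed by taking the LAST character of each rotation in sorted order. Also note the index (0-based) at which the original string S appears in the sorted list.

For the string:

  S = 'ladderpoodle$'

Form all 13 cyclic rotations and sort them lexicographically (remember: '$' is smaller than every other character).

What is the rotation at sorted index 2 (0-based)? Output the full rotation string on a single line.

Answer: dderpoodle$la

Derivation:
All 13 rotations (rotation i = S[i:]+S[:i]):
  rot[0] = ladderpoodle$
  rot[1] = adderpoodle$l
  rot[2] = dderpoodle$la
  rot[3] = derpoodle$lad
  rot[4] = erpoodle$ladd
  rot[5] = rpoodle$ladde
  rot[6] = poodle$ladder
  rot[7] = oodle$ladderp
  rot[8] = odle$ladderpo
  rot[9] = dle$ladderpoo
  rot[10] = le$ladderpood
  rot[11] = e$ladderpoodl
  rot[12] = $ladderpoodle
Sorted (with $ < everything):
  sorted[0] = $ladderpoodle
  sorted[1] = adderpoodle$l
  sorted[2] = dderpoodle$la
  sorted[3] = derpoodle$lad
  sorted[4] = dle$ladderpoo
  sorted[5] = e$ladderpoodl
  sorted[6] = erpoodle$ladd
  sorted[7] = ladderpoodle$
  sorted[8] = le$ladderpood
  sorted[9] = odle$ladderpo
  sorted[10] = oodle$ladderp
  sorted[11] = poodle$ladder
  sorted[12] = rpoodle$ladde
sorted[2] = dderpoodle$la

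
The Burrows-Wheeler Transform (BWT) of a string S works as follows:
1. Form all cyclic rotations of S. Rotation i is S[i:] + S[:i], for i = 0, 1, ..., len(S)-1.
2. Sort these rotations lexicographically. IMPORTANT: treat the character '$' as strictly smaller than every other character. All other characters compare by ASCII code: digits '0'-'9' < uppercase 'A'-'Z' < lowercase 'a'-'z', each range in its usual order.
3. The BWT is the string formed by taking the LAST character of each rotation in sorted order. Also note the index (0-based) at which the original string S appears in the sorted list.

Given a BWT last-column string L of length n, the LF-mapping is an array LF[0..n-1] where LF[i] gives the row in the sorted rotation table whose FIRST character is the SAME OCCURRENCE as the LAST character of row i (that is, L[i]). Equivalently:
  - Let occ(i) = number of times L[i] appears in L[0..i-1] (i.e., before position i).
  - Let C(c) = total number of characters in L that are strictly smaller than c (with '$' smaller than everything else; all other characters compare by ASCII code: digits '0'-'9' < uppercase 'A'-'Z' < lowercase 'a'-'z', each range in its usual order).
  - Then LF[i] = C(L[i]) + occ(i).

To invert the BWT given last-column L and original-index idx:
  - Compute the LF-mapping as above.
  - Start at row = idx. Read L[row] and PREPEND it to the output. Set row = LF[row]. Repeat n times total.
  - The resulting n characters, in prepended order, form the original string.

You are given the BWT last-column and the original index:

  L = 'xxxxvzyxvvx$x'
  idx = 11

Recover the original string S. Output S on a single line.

LF mapping: 4 5 6 7 1 12 11 8 2 3 9 0 10
Walk LF starting at row 11, prepending L[row]:
  step 1: row=11, L[11]='$', prepend. Next row=LF[11]=0
  step 2: row=0, L[0]='x', prepend. Next row=LF[0]=4
  step 3: row=4, L[4]='v', prepend. Next row=LF[4]=1
  step 4: row=1, L[1]='x', prepend. Next row=LF[1]=5
  step 5: row=5, L[5]='z', prepend. Next row=LF[5]=12
  step 6: row=12, L[12]='x', prepend. Next row=LF[12]=10
  step 7: row=10, L[10]='x', prepend. Next row=LF[10]=9
  step 8: row=9, L[9]='v', prepend. Next row=LF[9]=3
  step 9: row=3, L[3]='x', prepend. Next row=LF[3]=7
  step 10: row=7, L[7]='x', prepend. Next row=LF[7]=8
  step 11: row=8, L[8]='v', prepend. Next row=LF[8]=2
  step 12: row=2, L[2]='x', prepend. Next row=LF[2]=6
  step 13: row=6, L[6]='y', prepend. Next row=LF[6]=11
Reversed output: yxvxxvxxzxvx$

Answer: yxvxxvxxzxvx$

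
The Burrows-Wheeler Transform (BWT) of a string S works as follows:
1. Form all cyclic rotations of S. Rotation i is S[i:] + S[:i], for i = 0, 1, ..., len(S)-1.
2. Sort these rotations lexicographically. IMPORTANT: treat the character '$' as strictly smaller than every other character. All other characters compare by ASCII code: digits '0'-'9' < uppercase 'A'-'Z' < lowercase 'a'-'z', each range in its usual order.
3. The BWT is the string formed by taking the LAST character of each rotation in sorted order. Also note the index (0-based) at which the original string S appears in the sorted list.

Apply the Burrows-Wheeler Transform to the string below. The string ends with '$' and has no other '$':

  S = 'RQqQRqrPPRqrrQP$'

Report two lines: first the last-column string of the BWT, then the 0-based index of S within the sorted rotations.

Answer: PQrPrqR$QPQRRqrq
7

Derivation:
All 16 rotations (rotation i = S[i:]+S[:i]):
  rot[0] = RQqQRqrPPRqrrQP$
  rot[1] = QqQRqrPPRqrrQP$R
  rot[2] = qQRqrPPRqrrQP$RQ
  rot[3] = QRqrPPRqrrQP$RQq
  rot[4] = RqrPPRqrrQP$RQqQ
  rot[5] = qrPPRqrrQP$RQqQR
  rot[6] = rPPRqrrQP$RQqQRq
  rot[7] = PPRqrrQP$RQqQRqr
  rot[8] = PRqrrQP$RQqQRqrP
  rot[9] = RqrrQP$RQqQRqrPP
  rot[10] = qrrQP$RQqQRqrPPR
  rot[11] = rrQP$RQqQRqrPPRq
  rot[12] = rQP$RQqQRqrPPRqr
  rot[13] = QP$RQqQRqrPPRqrr
  rot[14] = P$RQqQRqrPPRqrrQ
  rot[15] = $RQqQRqrPPRqrrQP
Sorted (with $ < everything):
  sorted[0] = $RQqQRqrPPRqrrQP  (last char: 'P')
  sorted[1] = P$RQqQRqrPPRqrrQ  (last char: 'Q')
  sorted[2] = PPRqrrQP$RQqQRqr  (last char: 'r')
  sorted[3] = PRqrrQP$RQqQRqrP  (last char: 'P')
  sorted[4] = QP$RQqQRqrPPRqrr  (last char: 'r')
  sorted[5] = QRqrPPRqrrQP$RQq  (last char: 'q')
  sorted[6] = QqQRqrPPRqrrQP$R  (last char: 'R')
  sorted[7] = RQqQRqrPPRqrrQP$  (last char: '$')
  sorted[8] = RqrPPRqrrQP$RQqQ  (last char: 'Q')
  sorted[9] = RqrrQP$RQqQRqrPP  (last char: 'P')
  sorted[10] = qQRqrPPRqrrQP$RQ  (last char: 'Q')
  sorted[11] = qrPPRqrrQP$RQqQR  (last char: 'R')
  sorted[12] = qrrQP$RQqQRqrPPR  (last char: 'R')
  sorted[13] = rPPRqrrQP$RQqQRq  (last char: 'q')
  sorted[14] = rQP$RQqQRqrPPRqr  (last char: 'r')
  sorted[15] = rrQP$RQqQRqrPPRq  (last char: 'q')
Last column: PQrPrqR$QPQRRqrq
Original string S is at sorted index 7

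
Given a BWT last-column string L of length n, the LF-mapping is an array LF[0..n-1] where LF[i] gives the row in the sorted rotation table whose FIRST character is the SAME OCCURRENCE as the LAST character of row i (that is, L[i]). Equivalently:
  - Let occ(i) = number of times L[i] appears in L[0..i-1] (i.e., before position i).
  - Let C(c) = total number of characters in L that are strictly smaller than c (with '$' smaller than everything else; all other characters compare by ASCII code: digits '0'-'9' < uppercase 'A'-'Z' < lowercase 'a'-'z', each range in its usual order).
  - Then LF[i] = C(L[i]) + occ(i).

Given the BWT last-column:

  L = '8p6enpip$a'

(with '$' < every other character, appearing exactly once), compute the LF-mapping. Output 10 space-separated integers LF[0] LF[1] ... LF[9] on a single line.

Char counts: '$':1, '6':1, '8':1, 'a':1, 'e':1, 'i':1, 'n':1, 'p':3
C (first-col start): C('$')=0, C('6')=1, C('8')=2, C('a')=3, C('e')=4, C('i')=5, C('n')=6, C('p')=7
L[0]='8': occ=0, LF[0]=C('8')+0=2+0=2
L[1]='p': occ=0, LF[1]=C('p')+0=7+0=7
L[2]='6': occ=0, LF[2]=C('6')+0=1+0=1
L[3]='e': occ=0, LF[3]=C('e')+0=4+0=4
L[4]='n': occ=0, LF[4]=C('n')+0=6+0=6
L[5]='p': occ=1, LF[5]=C('p')+1=7+1=8
L[6]='i': occ=0, LF[6]=C('i')+0=5+0=5
L[7]='p': occ=2, LF[7]=C('p')+2=7+2=9
L[8]='$': occ=0, LF[8]=C('$')+0=0+0=0
L[9]='a': occ=0, LF[9]=C('a')+0=3+0=3

Answer: 2 7 1 4 6 8 5 9 0 3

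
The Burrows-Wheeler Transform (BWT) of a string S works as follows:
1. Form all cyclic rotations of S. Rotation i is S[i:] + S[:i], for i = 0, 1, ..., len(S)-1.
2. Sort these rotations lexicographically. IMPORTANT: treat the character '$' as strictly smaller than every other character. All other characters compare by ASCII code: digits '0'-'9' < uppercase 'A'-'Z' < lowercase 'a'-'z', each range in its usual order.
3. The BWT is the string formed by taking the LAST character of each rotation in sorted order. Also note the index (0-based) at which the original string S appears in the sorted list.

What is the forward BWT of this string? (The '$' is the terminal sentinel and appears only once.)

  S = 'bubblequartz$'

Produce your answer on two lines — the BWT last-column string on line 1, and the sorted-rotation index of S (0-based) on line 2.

Answer: zuub$lbearqbt
4

Derivation:
All 13 rotations (rotation i = S[i:]+S[:i]):
  rot[0] = bubblequartz$
  rot[1] = ubblequartz$b
  rot[2] = bblequartz$bu
  rot[3] = blequartz$bub
  rot[4] = lequartz$bubb
  rot[5] = equartz$bubbl
  rot[6] = quartz$bubble
  rot[7] = uartz$bubbleq
  rot[8] = artz$bubblequ
  rot[9] = rtz$bubblequa
  rot[10] = tz$bubblequar
  rot[11] = z$bubblequart
  rot[12] = $bubblequartz
Sorted (with $ < everything):
  sorted[0] = $bubblequartz  (last char: 'z')
  sorted[1] = artz$bubblequ  (last char: 'u')
  sorted[2] = bblequartz$bu  (last char: 'u')
  sorted[3] = blequartz$bub  (last char: 'b')
  sorted[4] = bubblequartz$  (last char: '$')
  sorted[5] = equartz$bubbl  (last char: 'l')
  sorted[6] = lequartz$bubb  (last char: 'b')
  sorted[7] = quartz$bubble  (last char: 'e')
  sorted[8] = rtz$bubblequa  (last char: 'a')
  sorted[9] = tz$bubblequar  (last char: 'r')
  sorted[10] = uartz$bubbleq  (last char: 'q')
  sorted[11] = ubblequartz$b  (last char: 'b')
  sorted[12] = z$bubblequart  (last char: 't')
Last column: zuub$lbearqbt
Original string S is at sorted index 4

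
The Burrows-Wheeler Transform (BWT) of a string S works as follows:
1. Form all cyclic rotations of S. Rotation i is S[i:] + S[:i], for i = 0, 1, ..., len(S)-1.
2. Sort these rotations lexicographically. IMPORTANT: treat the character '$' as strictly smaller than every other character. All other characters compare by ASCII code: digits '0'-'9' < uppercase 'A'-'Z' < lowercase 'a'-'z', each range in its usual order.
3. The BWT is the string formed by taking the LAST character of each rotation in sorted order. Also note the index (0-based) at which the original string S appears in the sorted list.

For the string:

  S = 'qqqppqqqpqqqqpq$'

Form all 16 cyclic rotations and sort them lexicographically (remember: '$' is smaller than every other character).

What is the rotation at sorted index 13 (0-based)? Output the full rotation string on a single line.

All 16 rotations (rotation i = S[i:]+S[:i]):
  rot[0] = qqqppqqqpqqqqpq$
  rot[1] = qqppqqqpqqqqpq$q
  rot[2] = qppqqqpqqqqpq$qq
  rot[3] = ppqqqpqqqqpq$qqq
  rot[4] = pqqqpqqqqpq$qqqp
  rot[5] = qqqpqqqqpq$qqqpp
  rot[6] = qqpqqqqpq$qqqppq
  rot[7] = qpqqqqpq$qqqppqq
  rot[8] = pqqqqpq$qqqppqqq
  rot[9] = qqqqpq$qqqppqqqp
  rot[10] = qqqpq$qqqppqqqpq
  rot[11] = qqpq$qqqppqqqpqq
  rot[12] = qpq$qqqppqqqpqqq
  rot[13] = pq$qqqppqqqpqqqq
  rot[14] = q$qqqppqqqpqqqqp
  rot[15] = $qqqppqqqpqqqqpq
Sorted (with $ < everything):
  sorted[0] = $qqqppqqqpqqqqpq
  sorted[1] = ppqqqpqqqqpq$qqq
  sorted[2] = pq$qqqppqqqpqqqq
  sorted[3] = pqqqpqqqqpq$qqqp
  sorted[4] = pqqqqpq$qqqppqqq
  sorted[5] = q$qqqppqqqpqqqqp
  sorted[6] = qppqqqpqqqqpq$qq
  sorted[7] = qpq$qqqppqqqpqqq
  sorted[8] = qpqqqqpq$qqqppqq
  sorted[9] = qqppqqqpqqqqpq$q
  sorted[10] = qqpq$qqqppqqqpqq
  sorted[11] = qqpqqqqpq$qqqppq
  sorted[12] = qqqppqqqpqqqqpq$
  sorted[13] = qqqpq$qqqppqqqpq
  sorted[14] = qqqpqqqqpq$qqqpp
  sorted[15] = qqqqpq$qqqppqqqp
sorted[13] = qqqpq$qqqppqqqpq

Answer: qqqpq$qqqppqqqpq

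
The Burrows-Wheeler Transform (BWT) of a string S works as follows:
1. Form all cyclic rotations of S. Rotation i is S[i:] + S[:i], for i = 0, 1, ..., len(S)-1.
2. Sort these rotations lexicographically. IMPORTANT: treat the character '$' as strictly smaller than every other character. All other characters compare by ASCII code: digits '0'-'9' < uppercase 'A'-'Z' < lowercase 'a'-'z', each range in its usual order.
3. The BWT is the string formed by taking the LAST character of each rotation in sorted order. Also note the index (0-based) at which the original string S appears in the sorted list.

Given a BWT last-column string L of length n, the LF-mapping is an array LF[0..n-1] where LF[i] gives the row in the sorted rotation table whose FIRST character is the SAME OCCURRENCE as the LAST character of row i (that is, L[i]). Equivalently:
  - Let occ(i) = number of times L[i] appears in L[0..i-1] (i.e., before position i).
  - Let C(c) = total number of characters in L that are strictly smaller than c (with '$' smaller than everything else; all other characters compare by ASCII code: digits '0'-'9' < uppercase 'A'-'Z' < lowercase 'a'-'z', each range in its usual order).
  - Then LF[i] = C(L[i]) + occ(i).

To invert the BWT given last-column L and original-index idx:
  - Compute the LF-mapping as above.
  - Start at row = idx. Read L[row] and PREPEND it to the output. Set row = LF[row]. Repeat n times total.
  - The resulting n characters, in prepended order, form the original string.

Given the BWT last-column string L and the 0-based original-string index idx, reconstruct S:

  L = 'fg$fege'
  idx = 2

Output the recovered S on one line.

Answer: eggeff$

Derivation:
LF mapping: 3 5 0 4 1 6 2
Walk LF starting at row 2, prepending L[row]:
  step 1: row=2, L[2]='$', prepend. Next row=LF[2]=0
  step 2: row=0, L[0]='f', prepend. Next row=LF[0]=3
  step 3: row=3, L[3]='f', prepend. Next row=LF[3]=4
  step 4: row=4, L[4]='e', prepend. Next row=LF[4]=1
  step 5: row=1, L[1]='g', prepend. Next row=LF[1]=5
  step 6: row=5, L[5]='g', prepend. Next row=LF[5]=6
  step 7: row=6, L[6]='e', prepend. Next row=LF[6]=2
Reversed output: eggeff$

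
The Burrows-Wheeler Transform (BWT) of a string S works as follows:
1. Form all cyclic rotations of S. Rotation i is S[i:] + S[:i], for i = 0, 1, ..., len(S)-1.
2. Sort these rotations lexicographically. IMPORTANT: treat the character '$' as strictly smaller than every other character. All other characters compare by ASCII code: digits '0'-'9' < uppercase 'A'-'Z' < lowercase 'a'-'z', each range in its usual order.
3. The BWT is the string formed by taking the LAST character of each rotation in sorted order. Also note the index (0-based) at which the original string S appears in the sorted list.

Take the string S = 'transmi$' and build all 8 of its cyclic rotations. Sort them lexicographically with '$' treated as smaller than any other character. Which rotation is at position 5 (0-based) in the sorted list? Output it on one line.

Answer: ransmi$t

Derivation:
All 8 rotations (rotation i = S[i:]+S[:i]):
  rot[0] = transmi$
  rot[1] = ransmi$t
  rot[2] = ansmi$tr
  rot[3] = nsmi$tra
  rot[4] = smi$tran
  rot[5] = mi$trans
  rot[6] = i$transm
  rot[7] = $transmi
Sorted (with $ < everything):
  sorted[0] = $transmi
  sorted[1] = ansmi$tr
  sorted[2] = i$transm
  sorted[3] = mi$trans
  sorted[4] = nsmi$tra
  sorted[5] = ransmi$t
  sorted[6] = smi$tran
  sorted[7] = transmi$
sorted[5] = ransmi$t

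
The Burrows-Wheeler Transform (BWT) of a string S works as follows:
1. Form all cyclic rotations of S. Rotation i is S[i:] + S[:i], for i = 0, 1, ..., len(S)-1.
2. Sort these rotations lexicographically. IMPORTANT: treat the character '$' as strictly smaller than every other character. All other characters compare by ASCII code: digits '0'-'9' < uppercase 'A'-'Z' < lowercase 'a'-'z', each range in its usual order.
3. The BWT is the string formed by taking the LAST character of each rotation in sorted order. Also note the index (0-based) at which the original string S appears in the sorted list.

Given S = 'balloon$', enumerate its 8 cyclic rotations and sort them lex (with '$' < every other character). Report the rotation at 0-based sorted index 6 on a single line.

All 8 rotations (rotation i = S[i:]+S[:i]):
  rot[0] = balloon$
  rot[1] = alloon$b
  rot[2] = lloon$ba
  rot[3] = loon$bal
  rot[4] = oon$ball
  rot[5] = on$ballo
  rot[6] = n$balloo
  rot[7] = $balloon
Sorted (with $ < everything):
  sorted[0] = $balloon
  sorted[1] = alloon$b
  sorted[2] = balloon$
  sorted[3] = lloon$ba
  sorted[4] = loon$bal
  sorted[5] = n$balloo
  sorted[6] = on$ballo
  sorted[7] = oon$ball
sorted[6] = on$ballo

Answer: on$ballo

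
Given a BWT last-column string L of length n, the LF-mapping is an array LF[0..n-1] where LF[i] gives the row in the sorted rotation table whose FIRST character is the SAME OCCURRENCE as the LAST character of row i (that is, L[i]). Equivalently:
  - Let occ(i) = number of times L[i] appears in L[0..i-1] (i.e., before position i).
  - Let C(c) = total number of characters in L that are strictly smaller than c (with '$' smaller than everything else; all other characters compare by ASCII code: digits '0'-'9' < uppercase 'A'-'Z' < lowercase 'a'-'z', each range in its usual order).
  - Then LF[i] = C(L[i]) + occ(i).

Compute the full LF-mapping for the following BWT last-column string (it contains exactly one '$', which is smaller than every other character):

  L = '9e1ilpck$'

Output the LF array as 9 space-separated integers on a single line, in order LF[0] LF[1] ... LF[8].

Char counts: '$':1, '1':1, '9':1, 'c':1, 'e':1, 'i':1, 'k':1, 'l':1, 'p':1
C (first-col start): C('$')=0, C('1')=1, C('9')=2, C('c')=3, C('e')=4, C('i')=5, C('k')=6, C('l')=7, C('p')=8
L[0]='9': occ=0, LF[0]=C('9')+0=2+0=2
L[1]='e': occ=0, LF[1]=C('e')+0=4+0=4
L[2]='1': occ=0, LF[2]=C('1')+0=1+0=1
L[3]='i': occ=0, LF[3]=C('i')+0=5+0=5
L[4]='l': occ=0, LF[4]=C('l')+0=7+0=7
L[5]='p': occ=0, LF[5]=C('p')+0=8+0=8
L[6]='c': occ=0, LF[6]=C('c')+0=3+0=3
L[7]='k': occ=0, LF[7]=C('k')+0=6+0=6
L[8]='$': occ=0, LF[8]=C('$')+0=0+0=0

Answer: 2 4 1 5 7 8 3 6 0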